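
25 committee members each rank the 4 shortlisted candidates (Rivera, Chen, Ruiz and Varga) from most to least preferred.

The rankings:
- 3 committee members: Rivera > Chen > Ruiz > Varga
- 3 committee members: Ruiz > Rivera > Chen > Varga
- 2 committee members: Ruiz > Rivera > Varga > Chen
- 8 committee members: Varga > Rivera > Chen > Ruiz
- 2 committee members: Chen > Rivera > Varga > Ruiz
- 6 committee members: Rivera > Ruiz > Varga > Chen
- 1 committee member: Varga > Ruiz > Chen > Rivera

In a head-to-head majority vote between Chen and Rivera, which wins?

Rivera

Ballots ranking Chen above Rivera: 2 + 1 = 3.
Ballots ranking Rivera above Chen: 25 − 3 = 22.
Rivera wins the head-to-head 22–3.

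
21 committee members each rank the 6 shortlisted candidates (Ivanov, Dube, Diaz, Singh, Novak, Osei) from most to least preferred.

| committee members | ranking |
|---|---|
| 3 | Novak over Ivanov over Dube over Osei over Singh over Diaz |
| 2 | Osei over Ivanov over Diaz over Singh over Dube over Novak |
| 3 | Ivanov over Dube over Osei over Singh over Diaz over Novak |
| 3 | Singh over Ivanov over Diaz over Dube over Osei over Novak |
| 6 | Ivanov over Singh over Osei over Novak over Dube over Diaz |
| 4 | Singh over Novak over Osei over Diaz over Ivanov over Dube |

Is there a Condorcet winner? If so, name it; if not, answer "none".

Check each pair by majority over 21 ballots:
Ivanov–Dube: Ivanov 21–0.
Ivanov vs Diaz: Ivanov wins 17–4.
Ivanov vs Singh: Ivanov, 14–7.
Ivanov–Novak: Ivanov 14–7.
Ivanov vs Osei: Ivanov wins 15–6.
Dube vs Diaz: Dube, 12–9.
Dube vs Singh: Singh, 15–6.
Dube–Novak: Novak 13–8.
Dube vs Osei: Osei, 12–9.
Diaz vs Singh: Singh wins 19–2.
Diaz–Novak: Novak 13–8.
Diaz vs Osei: Osei, 18–3.
Singh vs Novak: Singh wins 18–3.
Singh vs Osei: Singh wins 13–8.
Novak vs Osei: Osei wins 14–7.
Only Ivanov has no losses; Ivanov is the Condorcet winner.

Ivanov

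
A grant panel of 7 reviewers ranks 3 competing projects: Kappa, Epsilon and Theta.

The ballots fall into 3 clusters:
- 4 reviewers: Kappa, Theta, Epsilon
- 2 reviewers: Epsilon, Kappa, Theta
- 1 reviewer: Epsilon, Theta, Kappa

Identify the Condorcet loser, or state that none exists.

Pairwise majorities:
Kappa vs Epsilon: 4 to 3, Kappa.
Kappa vs Theta: 4+2 = 6 for Kappa, 1 for Theta — Kappa by 6–1.
Epsilon vs Theta: Theta wins 4–3.
Only Epsilon has no wins; Epsilon is the Condorcet loser.

Epsilon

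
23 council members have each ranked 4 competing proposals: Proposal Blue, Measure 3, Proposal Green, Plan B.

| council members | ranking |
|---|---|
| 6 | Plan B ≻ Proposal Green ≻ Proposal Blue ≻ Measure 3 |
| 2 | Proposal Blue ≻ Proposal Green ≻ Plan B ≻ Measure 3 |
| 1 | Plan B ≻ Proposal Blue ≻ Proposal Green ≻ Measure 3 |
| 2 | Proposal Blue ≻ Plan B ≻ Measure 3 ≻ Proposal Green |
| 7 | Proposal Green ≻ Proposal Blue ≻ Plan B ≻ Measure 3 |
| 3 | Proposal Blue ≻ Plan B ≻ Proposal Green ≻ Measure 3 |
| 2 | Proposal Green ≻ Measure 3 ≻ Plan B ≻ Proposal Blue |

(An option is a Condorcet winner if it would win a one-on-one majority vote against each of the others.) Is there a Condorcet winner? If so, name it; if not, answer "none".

none

Head-to-head results (23 council members):
Proposal Blue–Measure 3: Proposal Blue 21–2.
Proposal Blue vs Proposal Green: Proposal Blue preferred on 2+1+2+3 = 8 ballots; Proposal Green wins 15–8.
Proposal Blue–Plan B: Proposal Blue 14–9.
Measure 3 vs Proposal Green: Measure 3 is ranked higher on 2 ballots, Proposal Green on 21. Proposal Green wins 21–2.
Measure 3 vs Plan B: Measure 3 preferred on 2 ballots; Plan B wins 21–2.
Proposal Green–Plan B: Plan B 12–11.
No option is unbeaten: Proposal Blue loses to Proposal Green; Measure 3 loses to Proposal Blue; Proposal Green loses to Plan B; Plan B loses to Proposal Blue. In particular Proposal Blue > Plan B > Proposal Green > Proposal Blue is a majority cycle — no Condorcet winner exists.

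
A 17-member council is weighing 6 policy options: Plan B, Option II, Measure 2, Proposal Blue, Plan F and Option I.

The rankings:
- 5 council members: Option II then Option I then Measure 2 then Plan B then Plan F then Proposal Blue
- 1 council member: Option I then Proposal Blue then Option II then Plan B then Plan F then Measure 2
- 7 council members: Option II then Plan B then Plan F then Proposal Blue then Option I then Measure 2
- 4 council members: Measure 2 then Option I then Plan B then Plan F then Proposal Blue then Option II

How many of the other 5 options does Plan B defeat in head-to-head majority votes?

2

Plan B against each rival (17 council members):
Plan B–Option II: Option II 13–4.
Plan B vs Measure 2: Plan B preferred on 1+7 = 8 ballots; Measure 2 wins 9–8.
Plan B vs Proposal Blue: Plan B preferred on 5+7+4 = 16 ballots; Plan B wins 16–1.
Plan B–Plan F: Plan B 17–0.
Plan B vs Option I: Plan B is ranked higher on 7 ballots, Option I on 10. Option I wins 10–7.
Plan B beats Proposal Blue, Plan F; loses to Option II, Measure 2, Option I — 2 pairwise wins.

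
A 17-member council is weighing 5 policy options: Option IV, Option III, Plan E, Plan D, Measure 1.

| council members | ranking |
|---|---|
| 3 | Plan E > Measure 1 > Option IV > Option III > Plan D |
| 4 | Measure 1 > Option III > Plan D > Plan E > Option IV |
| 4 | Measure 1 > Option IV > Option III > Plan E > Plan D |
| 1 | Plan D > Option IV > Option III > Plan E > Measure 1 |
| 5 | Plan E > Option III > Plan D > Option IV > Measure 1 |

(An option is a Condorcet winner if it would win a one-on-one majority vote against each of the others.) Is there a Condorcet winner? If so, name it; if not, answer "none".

Pairwise majorities:
Option IV vs Option III: Option IV preferred on 3+4+1 = 8 ballots; Option III wins 9–8.
Option IV vs Plan E: Option IV is ranked higher on 4+1 = 5 ballots, Plan E on 12. Plan E wins 12–5.
Option IV–Plan D: Plan D 10–7.
Option IV–Measure 1: Measure 1 11–6.
Option III vs Plan E: 4+4+1 = 9 for Option III, 8 for Plan E — Option III by 9–8.
Option III–Plan D: Option III 16–1.
Option III vs Measure 1: Measure 1 wins 11–6.
Plan E vs Plan D: 3+4+5 = 12 for Plan E, 5 for Plan D — Plan E by 12–5.
Plan E–Measure 1: Plan E 9–8.
Plan D–Measure 1: Measure 1 11–6.
No option is unbeaten: Option IV loses to Option III; Option III loses to Measure 1; Plan E loses to Option III; Plan D loses to Option III; Measure 1 loses to Plan E. In particular Option III → Plan E → Measure 1 → Option III is a majority cycle — no Condorcet winner exists.

none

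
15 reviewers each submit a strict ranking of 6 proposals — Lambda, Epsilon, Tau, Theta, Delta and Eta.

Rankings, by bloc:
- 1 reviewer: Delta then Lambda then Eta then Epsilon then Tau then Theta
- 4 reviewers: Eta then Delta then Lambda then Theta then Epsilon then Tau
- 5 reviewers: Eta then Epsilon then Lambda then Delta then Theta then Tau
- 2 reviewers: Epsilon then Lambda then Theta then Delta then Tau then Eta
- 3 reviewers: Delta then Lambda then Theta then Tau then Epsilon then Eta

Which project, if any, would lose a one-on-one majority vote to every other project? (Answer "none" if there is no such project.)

Tau

Pairwise majorities:
Lambda vs Epsilon: 1+4+3 = 8 for Lambda, 7 for Epsilon — Lambda by 8–7.
Lambda vs Tau: Lambda preferred on 1+4+5+2+3 = 15 ballots; Lambda wins 15–0.
Lambda vs Theta: Lambda preferred on 1+4+5+2+3 = 15 ballots; Lambda wins 15–0.
Lambda vs Delta: Delta wins 8–7.
Lambda vs Eta: Eta, 9–6.
Epsilon vs Tau: Epsilon is ranked higher on 1+4+5+2 = 12 ballots, Tau on 3. Epsilon wins 12–3.
Epsilon vs Theta: Epsilon preferred on 1+5+2 = 8 ballots; Epsilon wins 8–7.
Epsilon vs Delta: Delta wins 8–7.
Epsilon vs Eta: Epsilon is ranked higher on 2+3 = 5 ballots, Eta on 10. Eta wins 10–5.
Tau vs Theta: Tau preferred on 1 ballot; Theta wins 14–1.
Tau vs Delta: Tau preferred on 0 ballots; Delta wins 15–0.
Tau–Eta: Eta 10–5.
Theta vs Delta: Delta wins 13–2.
Theta vs Eta: Eta wins 10–5.
Delta vs Eta: Eta wins 9–6.
Tau loses to every other project — it is the Condorcet loser.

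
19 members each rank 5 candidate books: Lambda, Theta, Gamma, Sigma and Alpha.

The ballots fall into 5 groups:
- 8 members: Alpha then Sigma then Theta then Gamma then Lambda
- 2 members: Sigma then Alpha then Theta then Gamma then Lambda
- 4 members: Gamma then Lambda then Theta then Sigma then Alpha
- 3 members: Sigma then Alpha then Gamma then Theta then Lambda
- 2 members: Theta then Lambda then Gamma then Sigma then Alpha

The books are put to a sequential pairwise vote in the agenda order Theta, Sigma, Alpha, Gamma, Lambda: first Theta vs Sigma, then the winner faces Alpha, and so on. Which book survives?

Round 1: Theta vs Sigma — 6–13, Sigma advances.
Round 2: Sigma vs Alpha — 11–8, Sigma advances.
Round 3: Sigma vs Gamma — 13–6, Sigma advances.
Round 4: Sigma vs Lambda — 13–6, Sigma advances.
The agenda winner is Sigma.

Sigma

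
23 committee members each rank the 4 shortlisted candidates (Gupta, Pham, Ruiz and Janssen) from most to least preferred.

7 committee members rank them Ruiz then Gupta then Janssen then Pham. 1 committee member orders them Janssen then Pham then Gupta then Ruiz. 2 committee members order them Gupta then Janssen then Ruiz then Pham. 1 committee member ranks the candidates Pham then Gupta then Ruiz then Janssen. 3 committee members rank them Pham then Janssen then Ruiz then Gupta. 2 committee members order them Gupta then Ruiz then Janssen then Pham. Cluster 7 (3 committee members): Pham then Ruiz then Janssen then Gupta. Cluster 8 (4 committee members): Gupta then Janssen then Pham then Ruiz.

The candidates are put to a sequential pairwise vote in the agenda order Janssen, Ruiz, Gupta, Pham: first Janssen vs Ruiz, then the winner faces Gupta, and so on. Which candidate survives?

Round 1: Janssen vs Ruiz — 10–13, Ruiz advances.
Round 2: Ruiz vs Gupta — 13–10, Ruiz advances.
Round 3: Ruiz vs Pham — 11–12, Pham advances.
The agenda winner is Pham.

Pham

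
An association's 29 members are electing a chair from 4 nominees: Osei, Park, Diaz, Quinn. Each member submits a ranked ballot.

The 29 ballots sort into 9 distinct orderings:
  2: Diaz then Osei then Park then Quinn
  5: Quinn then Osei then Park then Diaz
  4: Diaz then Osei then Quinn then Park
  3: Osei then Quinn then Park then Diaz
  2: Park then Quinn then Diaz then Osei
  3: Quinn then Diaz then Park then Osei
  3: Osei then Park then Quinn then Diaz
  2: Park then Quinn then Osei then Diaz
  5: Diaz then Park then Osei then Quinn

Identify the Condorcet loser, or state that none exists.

none

Pairwise majorities:
Osei vs Park: Osei preferred on 2+5+4+3+3 = 17 ballots; Osei wins 17–12.
Osei vs Diaz: Osei is ranked higher on 5+3+3+2 = 13 ballots, Diaz on 16. Diaz wins 16–13.
Osei vs Quinn: Osei is ranked higher on 2+4+3+3+5 = 17 ballots, Quinn on 12. Osei wins 17–12.
Park vs Diaz: Park is ranked higher on 5+3+2+3+2 = 15 ballots, Diaz on 14. Park wins 15–14.
Park vs Quinn: 14 to 15, Quinn.
Diaz vs Quinn: 11 to 18, Quinn.
No candidate is winless: Osei beats Park; Park beats Diaz; Diaz beats Osei; Quinn beats Park. There is no Condorcet loser.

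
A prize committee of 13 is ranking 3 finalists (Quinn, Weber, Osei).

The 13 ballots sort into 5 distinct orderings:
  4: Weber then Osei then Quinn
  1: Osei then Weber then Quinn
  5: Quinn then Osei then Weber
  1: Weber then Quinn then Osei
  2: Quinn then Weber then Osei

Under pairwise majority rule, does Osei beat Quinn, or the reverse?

Ballots ranking Osei above Quinn: 4 + 1 = 5.
Ballots ranking Quinn above Osei: 13 − 5 = 8.
Quinn wins the head-to-head 8–5.

Quinn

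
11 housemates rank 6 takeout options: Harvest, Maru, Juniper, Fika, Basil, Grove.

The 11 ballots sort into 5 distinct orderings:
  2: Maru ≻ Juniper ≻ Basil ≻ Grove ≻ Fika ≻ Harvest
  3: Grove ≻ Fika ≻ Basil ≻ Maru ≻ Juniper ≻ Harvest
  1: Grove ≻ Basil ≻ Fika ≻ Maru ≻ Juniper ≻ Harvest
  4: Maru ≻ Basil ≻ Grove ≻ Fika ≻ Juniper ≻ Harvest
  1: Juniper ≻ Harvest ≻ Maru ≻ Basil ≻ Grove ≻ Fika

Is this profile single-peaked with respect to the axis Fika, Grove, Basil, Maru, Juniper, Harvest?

yes

Axis positions: Fika=1, Grove=2, Basil=3, Maru=4, Juniper=5, Harvest=6.
Bloc 1 (peak Maru at position 4): ranking walks positions 4-5-3-2-1-6, expanding outward from the peak — single-peaked.
Bloc 2 (peak Grove at position 2): ranking walks positions 2-1-3-4-5-6, expanding outward from the peak — single-peaked.
Bloc 3 (peak Grove at position 2): ranking walks positions 2-3-1-4-5-6, expanding outward from the peak — single-peaked.
Bloc 4 (peak Maru at position 4): ranking walks positions 4-3-2-1-5-6, expanding outward from the peak — single-peaked.
Bloc 5 (peak Juniper at position 5): ranking walks positions 5-6-4-3-2-1, expanding outward from the peak — single-peaked.
Every ranking is single-peaked on this axis.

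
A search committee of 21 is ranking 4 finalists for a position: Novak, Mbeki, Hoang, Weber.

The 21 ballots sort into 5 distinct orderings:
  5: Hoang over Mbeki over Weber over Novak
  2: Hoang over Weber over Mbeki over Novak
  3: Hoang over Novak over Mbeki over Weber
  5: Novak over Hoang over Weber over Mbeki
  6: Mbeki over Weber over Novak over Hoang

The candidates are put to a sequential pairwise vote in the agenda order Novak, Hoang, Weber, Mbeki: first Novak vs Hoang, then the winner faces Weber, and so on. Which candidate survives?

Round 1: Novak vs Hoang — 11–10, Novak advances.
Round 2: Novak vs Weber — 8–13, Weber advances.
Round 3: Weber vs Mbeki — 7–14, Mbeki advances.
Mbeki survives the agenda.

Mbeki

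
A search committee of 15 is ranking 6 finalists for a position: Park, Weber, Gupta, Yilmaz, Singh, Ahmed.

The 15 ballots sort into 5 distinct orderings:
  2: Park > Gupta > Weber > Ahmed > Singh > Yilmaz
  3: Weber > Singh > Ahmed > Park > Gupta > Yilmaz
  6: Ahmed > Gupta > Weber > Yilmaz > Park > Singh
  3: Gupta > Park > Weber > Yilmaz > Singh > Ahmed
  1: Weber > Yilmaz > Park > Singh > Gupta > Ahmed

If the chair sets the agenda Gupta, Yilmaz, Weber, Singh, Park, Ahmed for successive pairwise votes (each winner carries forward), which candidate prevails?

Ahmed

Round 1: Gupta vs Yilmaz — 14–1, Gupta advances.
Round 2: Gupta vs Weber — 11–4, Gupta advances.
Round 3: Gupta vs Singh — 11–4, Gupta advances.
Round 4: Gupta vs Park — 9–6, Gupta advances.
Round 5: Gupta vs Ahmed — 6–9, Ahmed advances.
Ahmed survives the agenda.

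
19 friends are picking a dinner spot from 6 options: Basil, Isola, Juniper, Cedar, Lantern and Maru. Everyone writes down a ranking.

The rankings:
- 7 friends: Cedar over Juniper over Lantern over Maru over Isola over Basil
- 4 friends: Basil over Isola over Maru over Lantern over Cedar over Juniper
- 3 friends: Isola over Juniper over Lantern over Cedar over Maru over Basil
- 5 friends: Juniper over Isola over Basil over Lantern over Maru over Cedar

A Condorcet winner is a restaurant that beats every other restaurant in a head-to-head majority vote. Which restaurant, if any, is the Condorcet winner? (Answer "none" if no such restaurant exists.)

none

Check each pair by majority over 19 ballots:
Basil vs Isola: Basil preferred on 4 ballots; Isola wins 15–4.
Basil vs Juniper: Basil is ranked higher on 4 ballots, Juniper on 15. Juniper wins 15–4.
Basil vs Cedar: 9 to 10, Cedar.
Basil vs Lantern: 9 to 10, Lantern.
Basil vs Maru: 4+5 = 9 for Basil, 10 for Maru — Maru by 10–9.
Isola vs Juniper: 4+3 = 7 for Isola, 12 for Juniper — Juniper by 12–7.
Isola vs Cedar: Isola is ranked higher on 4+3+5 = 12 ballots, Cedar on 7. Isola wins 12–7.
Isola vs Lantern: Isola is ranked higher on 4+3+5 = 12 ballots, Lantern on 7. Isola wins 12–7.
Isola vs Maru: Isola preferred on 4+3+5 = 12 ballots; Isola wins 12–7.
Juniper vs Cedar: Juniper is ranked higher on 3+5 = 8 ballots, Cedar on 11. Cedar wins 11–8.
Juniper vs Lantern: 7+3+5 = 15 for Juniper, 4 for Lantern — Juniper by 15–4.
Juniper vs Maru: Juniper preferred on 7+3+5 = 15 ballots; Juniper wins 15–4.
Cedar vs Lantern: 7 to 12, Lantern.
Cedar vs Maru: 10 to 9, Cedar.
Lantern vs Maru: Lantern is ranked higher on 7+3+5 = 15 ballots, Maru on 4. Lantern wins 15–4.
Every restaurant loses at least once (Basil loses to Isola; Isola loses to Juniper; Juniper loses to Cedar; Cedar loses to Isola; Lantern loses to Isola; Maru loses to Isola). The majority relation contains the cycle Isola → Cedar → Juniper → Isola, so there is no Condorcet winner.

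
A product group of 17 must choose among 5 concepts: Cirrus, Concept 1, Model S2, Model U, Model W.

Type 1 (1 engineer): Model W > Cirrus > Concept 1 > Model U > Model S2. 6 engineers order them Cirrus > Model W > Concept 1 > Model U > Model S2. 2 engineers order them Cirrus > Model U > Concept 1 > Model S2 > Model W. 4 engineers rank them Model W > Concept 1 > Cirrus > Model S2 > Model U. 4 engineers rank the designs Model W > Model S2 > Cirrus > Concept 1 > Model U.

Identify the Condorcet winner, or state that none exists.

Pairwise majorities:
Cirrus vs Concept 1: Cirrus, 13–4.
Cirrus vs Model S2: Cirrus, 13–4.
Cirrus vs Model U: Cirrus preferred on 1+6+2+4+4 = 17 ballots; Cirrus wins 17–0.
Cirrus vs Model W: Cirrus is ranked higher on 6+2 = 8 ballots, Model W on 9. Model W wins 9–8.
Concept 1–Model S2: Concept 1 13–4.
Concept 1 vs Model U: Concept 1 wins 15–2.
Concept 1 vs Model W: Concept 1 preferred on 2 ballots; Model W wins 15–2.
Model S2 vs Model U: Model U wins 9–8.
Model S2 vs Model W: Model S2 is ranked higher on 2 ballots, Model W on 15. Model W wins 15–2.
Model U vs Model W: Model U is ranked higher on 2 ballots, Model W on 15. Model W wins 15–2.
Only Model W has no losses; Model W is the Condorcet winner.

Model W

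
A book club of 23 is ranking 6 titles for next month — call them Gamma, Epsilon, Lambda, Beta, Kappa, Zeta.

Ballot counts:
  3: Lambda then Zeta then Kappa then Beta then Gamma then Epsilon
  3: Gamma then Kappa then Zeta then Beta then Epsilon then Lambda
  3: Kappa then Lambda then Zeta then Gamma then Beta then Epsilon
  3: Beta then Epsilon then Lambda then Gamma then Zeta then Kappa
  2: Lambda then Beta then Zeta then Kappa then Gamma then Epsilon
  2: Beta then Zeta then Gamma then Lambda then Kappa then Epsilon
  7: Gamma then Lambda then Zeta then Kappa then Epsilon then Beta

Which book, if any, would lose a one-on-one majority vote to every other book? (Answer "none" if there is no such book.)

Pairwise majorities:
Gamma vs Epsilon: Gamma, 20–3.
Gamma vs Lambda: Gamma is ranked higher on 3+2+7 = 12 ballots, Lambda on 11. Gamma wins 12–11.
Gamma vs Beta: Gamma preferred on 3+3+7 = 13 ballots; Gamma wins 13–10.
Gamma vs Kappa: 15 to 8, Gamma.
Gamma vs Zeta: 13 to 10, Gamma.
Epsilon vs Lambda: Lambda wins 17–6.
Epsilon vs Beta: Epsilon is ranked higher on 7 ballots, Beta on 16. Beta wins 16–7.
Epsilon vs Kappa: 3 for Epsilon, 20 for Kappa — Kappa by 20–3.
Epsilon vs Zeta: Epsilon is ranked higher on 3 ballots, Zeta on 20. Zeta wins 20–3.
Lambda–Beta: Lambda 15–8.
Lambda vs Kappa: Lambda wins 17–6.
Lambda vs Zeta: Lambda, 18–5.
Beta vs Kappa: 7 to 16, Kappa.
Beta vs Zeta: Zeta wins 16–7.
Kappa vs Zeta: Zeta wins 17–6.
Only Epsilon has no wins; Epsilon is the Condorcet loser.

Epsilon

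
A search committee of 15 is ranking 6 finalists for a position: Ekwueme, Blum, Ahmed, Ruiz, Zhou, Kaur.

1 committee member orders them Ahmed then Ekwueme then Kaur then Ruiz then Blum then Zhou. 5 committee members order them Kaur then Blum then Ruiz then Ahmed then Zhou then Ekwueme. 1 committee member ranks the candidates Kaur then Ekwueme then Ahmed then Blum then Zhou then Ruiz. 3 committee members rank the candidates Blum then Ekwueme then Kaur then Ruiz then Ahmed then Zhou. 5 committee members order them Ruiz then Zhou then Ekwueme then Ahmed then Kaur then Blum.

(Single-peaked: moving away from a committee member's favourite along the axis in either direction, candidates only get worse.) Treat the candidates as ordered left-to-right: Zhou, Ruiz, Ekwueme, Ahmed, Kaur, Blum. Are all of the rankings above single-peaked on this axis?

Axis positions: Zhou=1, Ruiz=2, Ekwueme=3, Ahmed=4, Kaur=5, Blum=6.
Faction 1 (peak Ahmed at position 4): ranking walks positions 4-3-5-2-6-1, expanding outward from the peak — single-peaked.
Faction 2: ranking walks positions 5-6-2-4-1-3; Ruiz is ranked above Ahmed even though Ahmed lies between Ruiz and the peak Kaur on the axis — preferences dip and rise again. Not single-peaked.
Faction 3: ranking walks positions 5-3-4-6-1-2; Ekwueme is ranked above Ahmed even though Ahmed lies between Ekwueme and the peak Kaur on the axis — preferences dip and rise again. Not single-peaked.
Faction 4: ranking walks positions 6-3-5-2-4-1; Ekwueme is ranked above Kaur even though Kaur lies between Ekwueme and the peak Blum on the axis — preferences dip and rise again. Not single-peaked.
Faction 5 (peak Ruiz at position 2): ranking walks positions 2-1-3-4-5-6, expanding outward from the peak — single-peaked.
Faction 2 violates single-peakedness, so the profile is not single-peaked on this axis.

no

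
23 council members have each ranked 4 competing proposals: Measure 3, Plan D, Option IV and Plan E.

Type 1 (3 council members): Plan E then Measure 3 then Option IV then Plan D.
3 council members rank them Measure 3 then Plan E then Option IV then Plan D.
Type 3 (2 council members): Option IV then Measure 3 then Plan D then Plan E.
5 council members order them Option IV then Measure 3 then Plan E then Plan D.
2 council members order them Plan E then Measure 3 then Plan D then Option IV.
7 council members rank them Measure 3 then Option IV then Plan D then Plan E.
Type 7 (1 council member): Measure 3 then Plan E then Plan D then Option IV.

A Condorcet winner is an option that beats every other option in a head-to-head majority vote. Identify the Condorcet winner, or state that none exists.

Head-to-head results (23 council members):
Measure 3 vs Plan D: Measure 3 preferred on 23 ballots; Measure 3 wins 23–0.
Measure 3 vs Option IV: 16 to 7, Measure 3.
Measure 3 vs Plan E: Measure 3 is ranked higher on 3+2+5+7+1 = 18 ballots, Plan E on 5. Measure 3 wins 18–5.
Plan D vs Option IV: 2+1 = 3 for Plan D, 20 for Option IV — Option IV by 20–3.
Plan D vs Plan E: 2+7 = 9 for Plan D, 14 for Plan E — Plan E by 14–9.
Option IV vs Plan E: Option IV preferred on 2+5+7 = 14 ballots; Option IV wins 14–9.
Measure 3 wins every pairwise contest, so Measure 3 is the Condorcet winner.

Measure 3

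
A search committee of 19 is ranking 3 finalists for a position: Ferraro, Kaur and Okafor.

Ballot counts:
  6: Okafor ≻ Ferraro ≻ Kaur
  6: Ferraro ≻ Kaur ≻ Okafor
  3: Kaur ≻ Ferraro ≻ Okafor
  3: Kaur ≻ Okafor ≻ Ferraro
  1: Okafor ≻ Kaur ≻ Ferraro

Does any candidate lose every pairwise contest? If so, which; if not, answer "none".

Head-to-head results (19 committee members):
Ferraro vs Kaur: 12 to 7, Ferraro.
Ferraro vs Okafor: Ferraro is ranked higher on 6+3 = 9 ballots, Okafor on 10. Okafor wins 10–9.
Kaur–Okafor: Kaur 12–7.
Every candidate wins at least one matchup (Ferraro beats Kaur; Kaur beats Okafor; Okafor beats Ferraro), so there is no Condorcet loser.

none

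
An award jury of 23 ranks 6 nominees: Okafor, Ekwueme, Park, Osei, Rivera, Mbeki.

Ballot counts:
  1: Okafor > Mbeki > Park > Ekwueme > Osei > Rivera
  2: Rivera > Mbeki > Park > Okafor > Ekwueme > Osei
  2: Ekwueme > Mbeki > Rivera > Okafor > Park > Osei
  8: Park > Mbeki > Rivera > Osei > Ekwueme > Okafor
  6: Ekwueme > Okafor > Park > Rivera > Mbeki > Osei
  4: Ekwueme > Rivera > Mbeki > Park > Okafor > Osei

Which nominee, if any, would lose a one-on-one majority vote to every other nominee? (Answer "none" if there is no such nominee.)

Osei

Head-to-head results (23 jurors):
Okafor vs Ekwueme: 3 to 20, Ekwueme.
Okafor vs Park: Park wins 14–9.
Okafor vs Osei: 15 to 8, Okafor.
Okafor vs Rivera: 7 to 16, Rivera.
Okafor vs Mbeki: Okafor preferred on 1+6 = 7 ballots; Mbeki wins 16–7.
Ekwueme vs Park: Ekwueme preferred on 2+6+4 = 12 ballots; Ekwueme wins 12–11.
Ekwueme vs Osei: Ekwueme, 15–8.
Ekwueme vs Rivera: Ekwueme preferred on 1+2+6+4 = 13 ballots; Ekwueme wins 13–10.
Ekwueme–Mbeki: Ekwueme 12–11.
Park vs Osei: 23 to 0, Park.
Park vs Rivera: Park preferred on 1+8+6 = 15 ballots; Park wins 15–8.
Park vs Mbeki: Park wins 14–9.
Osei vs Rivera: Osei is ranked higher on 1 ballot, Rivera on 22. Rivera wins 22–1.
Osei vs Mbeki: 0 to 23, Mbeki.
Rivera–Mbeki: Rivera 12–11.
Osei loses to every other nominee — it is the Condorcet loser.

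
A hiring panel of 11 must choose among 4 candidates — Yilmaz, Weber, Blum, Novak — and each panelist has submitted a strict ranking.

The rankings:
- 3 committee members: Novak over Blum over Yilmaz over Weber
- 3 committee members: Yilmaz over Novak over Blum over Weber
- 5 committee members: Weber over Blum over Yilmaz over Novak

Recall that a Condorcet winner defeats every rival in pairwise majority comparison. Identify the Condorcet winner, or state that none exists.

none

Head-to-head results (11 committee members):
Yilmaz vs Weber: Yilmaz, 6–5.
Yilmaz vs Blum: 3 to 8, Blum.
Yilmaz vs Novak: Yilmaz, 8–3.
Weber vs Blum: Blum, 6–5.
Weber vs Novak: 5 to 6, Novak.
Blum vs Novak: Blum is ranked higher on 5 ballots, Novak on 6. Novak wins 6–5.
No candidate is unbeaten: Yilmaz loses to Blum; Weber loses to Yilmaz; Blum loses to Novak; Novak loses to Yilmaz. In particular Yilmaz → Novak → Blum → Yilmaz is a majority cycle — no Condorcet winner exists.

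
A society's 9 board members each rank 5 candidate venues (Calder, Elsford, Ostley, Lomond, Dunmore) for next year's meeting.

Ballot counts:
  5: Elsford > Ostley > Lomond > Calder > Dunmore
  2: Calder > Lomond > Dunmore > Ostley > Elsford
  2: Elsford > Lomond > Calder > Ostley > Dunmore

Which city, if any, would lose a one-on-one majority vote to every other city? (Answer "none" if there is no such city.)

Pairwise majorities:
Calder vs Elsford: Calder preferred on 2 ballots; Elsford wins 7–2.
Calder vs Ostley: Calder is ranked higher on 2+2 = 4 ballots, Ostley on 5. Ostley wins 5–4.
Calder vs Lomond: 2 for Calder, 7 for Lomond — Lomond by 7–2.
Calder–Dunmore: Calder 9–0.
Elsford vs Ostley: 7 to 2, Elsford.
Elsford vs Lomond: Elsford, 7–2.
Elsford–Dunmore: Elsford 7–2.
Ostley vs Lomond: 5 to 4, Ostley.
Ostley vs Dunmore: Ostley is ranked higher on 5+2 = 7 ballots, Dunmore on 2. Ostley wins 7–2.
Lomond vs Dunmore: Lomond preferred on 5+2+2 = 9 ballots; Lomond wins 9–0.
Dunmore is beaten in every head-to-head and is the Condorcet loser.

Dunmore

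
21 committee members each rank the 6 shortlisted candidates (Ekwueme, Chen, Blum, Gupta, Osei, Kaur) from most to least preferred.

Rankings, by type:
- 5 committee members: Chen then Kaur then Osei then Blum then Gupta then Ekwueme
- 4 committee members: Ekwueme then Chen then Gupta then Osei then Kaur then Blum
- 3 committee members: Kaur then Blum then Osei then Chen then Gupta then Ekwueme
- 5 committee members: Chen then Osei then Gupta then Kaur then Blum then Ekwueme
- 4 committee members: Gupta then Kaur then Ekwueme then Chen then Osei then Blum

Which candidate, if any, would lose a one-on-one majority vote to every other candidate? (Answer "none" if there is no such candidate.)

Ekwueme

Head-to-head results (21 committee members):
Ekwueme vs Chen: Chen wins 13–8.
Ekwueme–Blum: Blum 13–8.
Ekwueme vs Gupta: 4 for Ekwueme, 17 for Gupta — Gupta by 17–4.
Ekwueme vs Osei: Osei, 13–8.
Ekwueme vs Kaur: Kaur wins 17–4.
Chen vs Blum: Chen, 18–3.
Chen–Gupta: Chen 17–4.
Chen vs Osei: Chen, 18–3.
Chen vs Kaur: 14 to 7, Chen.
Blum vs Gupta: Blum preferred on 5+3 = 8 ballots; Gupta wins 13–8.
Blum vs Osei: Blum preferred on 3 ballots; Osei wins 18–3.
Blum vs Kaur: 0 to 21, Kaur.
Gupta vs Osei: 8 to 13, Osei.
Gupta–Kaur: Gupta 13–8.
Osei–Kaur: Kaur 12–9.
Ekwueme is beaten in every head-to-head and is the Condorcet loser.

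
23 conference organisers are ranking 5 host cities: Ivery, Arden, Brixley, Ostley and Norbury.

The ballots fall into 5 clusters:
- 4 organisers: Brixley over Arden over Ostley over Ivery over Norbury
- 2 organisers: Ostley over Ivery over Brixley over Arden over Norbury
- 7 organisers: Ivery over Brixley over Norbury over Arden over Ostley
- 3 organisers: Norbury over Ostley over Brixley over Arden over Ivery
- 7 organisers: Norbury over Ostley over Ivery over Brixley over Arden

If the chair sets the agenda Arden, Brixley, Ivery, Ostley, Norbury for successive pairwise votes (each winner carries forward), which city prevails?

Norbury

Round 1: Arden vs Brixley — 0–23, Brixley advances.
Round 2: Brixley vs Ivery — 7–16, Ivery advances.
Round 3: Ivery vs Ostley — 7–16, Ostley advances.
Round 4: Ostley vs Norbury — 6–17, Norbury advances.
The agenda winner is Norbury.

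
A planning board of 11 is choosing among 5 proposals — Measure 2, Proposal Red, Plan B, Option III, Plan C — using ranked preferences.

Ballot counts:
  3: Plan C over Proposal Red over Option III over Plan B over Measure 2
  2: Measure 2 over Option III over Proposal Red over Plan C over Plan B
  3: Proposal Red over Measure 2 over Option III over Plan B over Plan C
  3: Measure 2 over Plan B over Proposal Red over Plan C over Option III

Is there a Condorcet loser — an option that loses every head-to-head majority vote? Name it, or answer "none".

none

Head-to-head results (11 council members):
Measure 2 vs Proposal Red: Proposal Red, 6–5.
Measure 2 vs Plan B: Measure 2 preferred on 2+3+3 = 8 ballots; Measure 2 wins 8–3.
Measure 2 vs Option III: Measure 2, 8–3.
Measure 2–Plan C: Measure 2 8–3.
Proposal Red vs Plan B: Proposal Red wins 8–3.
Proposal Red vs Option III: Proposal Red wins 9–2.
Proposal Red vs Plan C: Proposal Red preferred on 2+3+3 = 8 ballots; Proposal Red wins 8–3.
Plan B–Option III: Option III 8–3.
Plan B vs Plan C: Plan B is ranked higher on 3+3 = 6 ballots, Plan C on 5. Plan B wins 6–5.
Option III vs Plan C: 2+3 = 5 for Option III, 6 for Plan C — Plan C by 6–5.
Each option has at least one pairwise win (Measure 2 beats Plan B; Proposal Red beats Measure 2; Plan B beats Plan C; Option III beats Plan B; Plan C beats Option III) — no Condorcet loser.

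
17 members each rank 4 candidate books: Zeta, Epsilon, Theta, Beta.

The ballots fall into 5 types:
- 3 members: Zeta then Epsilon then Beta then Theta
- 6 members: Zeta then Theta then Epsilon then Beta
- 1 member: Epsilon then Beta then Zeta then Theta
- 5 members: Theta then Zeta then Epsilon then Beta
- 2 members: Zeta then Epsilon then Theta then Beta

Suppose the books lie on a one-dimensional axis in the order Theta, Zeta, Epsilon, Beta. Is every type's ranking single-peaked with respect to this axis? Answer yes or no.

yes

Axis positions: Theta=1, Zeta=2, Epsilon=3, Beta=4.
Type 1 (peak Zeta at position 2): ranking walks positions 2-3-4-1, expanding outward from the peak — single-peaked.
Type 2 (peak Zeta at position 2): ranking walks positions 2-1-3-4, expanding outward from the peak — single-peaked.
Type 3 (peak Epsilon at position 3): ranking walks positions 3-4-2-1, expanding outward from the peak — single-peaked.
Type 4 (peak Theta at position 1): ranking walks positions 1-2-3-4, expanding outward from the peak — single-peaked.
Type 5 (peak Zeta at position 2): ranking walks positions 2-3-1-4, expanding outward from the peak — single-peaked.
Every ranking is single-peaked on this axis.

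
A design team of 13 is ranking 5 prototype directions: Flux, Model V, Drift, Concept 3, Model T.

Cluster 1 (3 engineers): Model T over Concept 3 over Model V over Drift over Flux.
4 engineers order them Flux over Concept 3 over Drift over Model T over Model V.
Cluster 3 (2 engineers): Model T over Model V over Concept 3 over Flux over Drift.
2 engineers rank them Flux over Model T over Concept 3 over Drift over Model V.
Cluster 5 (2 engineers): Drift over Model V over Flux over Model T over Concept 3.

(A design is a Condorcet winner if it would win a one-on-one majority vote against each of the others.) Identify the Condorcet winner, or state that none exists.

none

Check each pair by majority over 13 ballots:
Flux vs Model V: 4+2 = 6 for Flux, 7 for Model V — Model V by 7–6.
Flux vs Drift: Flux is ranked higher on 4+2+2 = 8 ballots, Drift on 5. Flux wins 8–5.
Flux vs Concept 3: Flux wins 8–5.
Flux vs Model T: Flux preferred on 4+2+2 = 8 ballots; Flux wins 8–5.
Model V–Drift: Drift 8–5.
Model V vs Concept 3: Concept 3 wins 9–4.
Model V vs Model T: Model T, 11–2.
Drift vs Concept 3: Concept 3, 11–2.
Drift–Model T: Model T 7–6.
Concept 3 vs Model T: Concept 3 is ranked higher on 4 ballots, Model T on 9. Model T wins 9–4.
Every design loses at least once (Flux loses to Model V; Model V loses to Drift; Drift loses to Flux; Concept 3 loses to Flux; Model T loses to Flux). The majority relation contains the cycle Flux > Drift > Model V > Flux, so there is no Condorcet winner.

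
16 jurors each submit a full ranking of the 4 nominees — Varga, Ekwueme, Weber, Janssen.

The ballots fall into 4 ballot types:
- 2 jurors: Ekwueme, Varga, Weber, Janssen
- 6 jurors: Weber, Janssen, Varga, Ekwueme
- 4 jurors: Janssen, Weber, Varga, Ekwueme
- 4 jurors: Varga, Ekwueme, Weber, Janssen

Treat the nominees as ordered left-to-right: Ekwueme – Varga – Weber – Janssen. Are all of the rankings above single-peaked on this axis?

yes

Axis positions: Ekwueme=1, Varga=2, Weber=3, Janssen=4.
Ballot type 1 (peak Ekwueme at position 1): ranking walks positions 1-2-3-4, expanding outward from the peak — single-peaked.
Ballot type 2 (peak Weber at position 3): ranking walks positions 3-4-2-1, expanding outward from the peak — single-peaked.
Ballot type 3 (peak Janssen at position 4): ranking walks positions 4-3-2-1, expanding outward from the peak — single-peaked.
Ballot type 4 (peak Varga at position 2): ranking walks positions 2-1-3-4, expanding outward from the peak — single-peaked.
Every ranking is single-peaked on this axis.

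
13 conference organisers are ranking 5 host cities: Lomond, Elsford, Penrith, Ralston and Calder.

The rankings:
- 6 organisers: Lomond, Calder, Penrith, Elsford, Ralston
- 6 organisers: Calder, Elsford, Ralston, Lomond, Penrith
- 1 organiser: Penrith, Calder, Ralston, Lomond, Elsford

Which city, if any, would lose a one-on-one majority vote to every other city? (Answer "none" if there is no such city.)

Head-to-head results (13 organisers):
Lomond vs Elsford: Lomond is ranked higher on 6+1 = 7 ballots, Elsford on 6. Lomond wins 7–6.
Lomond vs Penrith: 6+6 = 12 for Lomond, 1 for Penrith — Lomond by 12–1.
Lomond vs Ralston: 6 to 7, Ralston.
Lomond vs Calder: Calder wins 7–6.
Elsford vs Penrith: Penrith wins 7–6.
Elsford vs Ralston: Elsford preferred on 6+6 = 12 ballots; Elsford wins 12–1.
Elsford–Calder: Calder 13–0.
Penrith vs Ralston: 7 to 6, Penrith.
Penrith vs Calder: Calder, 12–1.
Ralston vs Calder: Calder, 13–0.
Every city wins at least one matchup (Lomond beats Elsford; Elsford beats Ralston; Penrith beats Elsford; Ralston beats Lomond; Calder beats Lomond), so there is no Condorcet loser.

none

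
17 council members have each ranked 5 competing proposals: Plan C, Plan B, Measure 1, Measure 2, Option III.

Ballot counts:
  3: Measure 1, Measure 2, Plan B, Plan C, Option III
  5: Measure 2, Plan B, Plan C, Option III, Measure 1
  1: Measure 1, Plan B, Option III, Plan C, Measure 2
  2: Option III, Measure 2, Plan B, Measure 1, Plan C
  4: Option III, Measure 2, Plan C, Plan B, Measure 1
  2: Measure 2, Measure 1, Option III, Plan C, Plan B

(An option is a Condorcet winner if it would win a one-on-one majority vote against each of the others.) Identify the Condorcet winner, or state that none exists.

Pairwise majorities:
Plan C vs Plan B: Plan B, 11–6.
Plan C–Measure 1: Plan C 9–8.
Plan C vs Measure 2: Measure 2, 16–1.
Plan C vs Option III: Option III, 9–8.
Plan B vs Measure 1: Plan B wins 11–6.
Plan B vs Measure 2: Measure 2 wins 16–1.
Plan B vs Option III: Plan B wins 9–8.
Measure 1 vs Measure 2: Measure 2 wins 13–4.
Measure 1 vs Option III: Option III wins 11–6.
Measure 2–Option III: Measure 2 10–7.
Measure 2 beats each of Plan C, Plan B, Measure 1, Option III — Measure 2 is the Condorcet winner.

Measure 2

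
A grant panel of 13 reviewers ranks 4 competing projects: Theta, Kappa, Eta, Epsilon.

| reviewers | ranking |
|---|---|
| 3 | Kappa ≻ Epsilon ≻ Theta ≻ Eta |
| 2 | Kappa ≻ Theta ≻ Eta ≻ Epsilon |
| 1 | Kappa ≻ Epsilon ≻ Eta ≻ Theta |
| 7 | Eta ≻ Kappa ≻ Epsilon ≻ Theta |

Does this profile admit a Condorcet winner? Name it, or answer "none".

Eta

Check each pair by majority over 13 ballots:
Theta vs Kappa: Theta preferred on 0 ballots; Kappa wins 13–0.
Theta vs Eta: 3+2 = 5 for Theta, 8 for Eta — Eta by 8–5.
Theta vs Epsilon: 2 for Theta, 11 for Epsilon — Epsilon by 11–2.
Kappa–Eta: Eta 7–6.
Kappa vs Epsilon: Kappa, 13–0.
Eta vs Epsilon: 2+7 = 9 for Eta, 4 for Epsilon — Eta by 9–4.
Eta wins every pairwise contest, so Eta is the Condorcet winner.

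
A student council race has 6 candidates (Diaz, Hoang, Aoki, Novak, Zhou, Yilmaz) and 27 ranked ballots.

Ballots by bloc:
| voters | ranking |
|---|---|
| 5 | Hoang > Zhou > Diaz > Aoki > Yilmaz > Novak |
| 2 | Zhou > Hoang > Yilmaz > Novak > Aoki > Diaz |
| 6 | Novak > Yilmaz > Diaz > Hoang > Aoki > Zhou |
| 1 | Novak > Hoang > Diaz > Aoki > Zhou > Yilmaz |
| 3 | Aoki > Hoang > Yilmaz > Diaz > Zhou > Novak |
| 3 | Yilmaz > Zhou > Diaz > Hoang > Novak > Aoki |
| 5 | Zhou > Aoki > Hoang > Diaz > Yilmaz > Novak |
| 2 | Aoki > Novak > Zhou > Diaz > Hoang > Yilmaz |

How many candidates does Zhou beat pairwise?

Zhou against each rival (27 voters):
Zhou vs Diaz: Zhou is ranked higher on 5+2+3+5+2 = 17 ballots, Diaz on 10. Zhou wins 17–10.
Zhou vs Hoang: Hoang wins 15–12.
Zhou vs Aoki: Zhou preferred on 5+2+3+5 = 15 ballots; Zhou wins 15–12.
Zhou vs Novak: 5+2+3+3+5 = 18 for Zhou, 9 for Novak — Zhou by 18–9.
Zhou vs Yilmaz: Zhou, 15–12.
Zhou beats Diaz, Aoki, Novak, Yilmaz; loses to Hoang — 4 pairwise wins.

4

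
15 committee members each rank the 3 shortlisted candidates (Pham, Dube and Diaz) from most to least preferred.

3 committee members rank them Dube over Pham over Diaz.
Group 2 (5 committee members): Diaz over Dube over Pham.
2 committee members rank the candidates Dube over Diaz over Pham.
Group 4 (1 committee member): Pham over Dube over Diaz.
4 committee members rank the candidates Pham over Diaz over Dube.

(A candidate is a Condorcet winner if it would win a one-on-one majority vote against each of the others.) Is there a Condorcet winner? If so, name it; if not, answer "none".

none

Pairwise majorities:
Pham–Dube: Dube 10–5.
Pham–Diaz: Pham 8–7.
Dube–Diaz: Diaz 9–6.
Every candidate loses at least once (Pham loses to Dube; Dube loses to Diaz; Diaz loses to Pham). The majority relation contains the cycle Pham beats Diaz beats Dube beats Pham, so there is no Condorcet winner.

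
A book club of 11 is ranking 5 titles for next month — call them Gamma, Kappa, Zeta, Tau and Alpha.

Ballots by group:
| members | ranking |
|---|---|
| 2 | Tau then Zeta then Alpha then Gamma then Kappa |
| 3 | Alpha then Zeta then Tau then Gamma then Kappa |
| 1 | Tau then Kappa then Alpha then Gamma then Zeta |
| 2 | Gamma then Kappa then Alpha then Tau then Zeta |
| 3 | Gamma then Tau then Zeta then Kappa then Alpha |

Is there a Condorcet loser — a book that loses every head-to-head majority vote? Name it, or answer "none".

Pairwise majorities:
Gamma vs Kappa: Gamma wins 10–1.
Gamma–Zeta: Gamma 6–5.
Gamma vs Tau: Tau wins 6–5.
Gamma vs Alpha: Alpha wins 6–5.
Kappa vs Zeta: 1+2 = 3 for Kappa, 8 for Zeta — Zeta by 8–3.
Kappa vs Tau: Tau wins 9–2.
Kappa vs Alpha: Kappa wins 6–5.
Zeta vs Tau: Tau, 8–3.
Zeta–Alpha: Alpha 6–5.
Tau vs Alpha: Tau, 6–5.
Each book has at least one pairwise win (Gamma beats Kappa; Kappa beats Alpha; Zeta beats Kappa; Tau beats Gamma; Alpha beats Gamma) — no Condorcet loser.

none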